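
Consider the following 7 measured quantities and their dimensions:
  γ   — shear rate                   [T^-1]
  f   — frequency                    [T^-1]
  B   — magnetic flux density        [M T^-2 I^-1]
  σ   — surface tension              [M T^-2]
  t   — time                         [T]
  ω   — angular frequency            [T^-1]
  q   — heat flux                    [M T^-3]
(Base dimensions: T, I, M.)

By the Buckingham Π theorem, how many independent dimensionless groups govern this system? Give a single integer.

4

Write exponents as rows T,I,M / cols γ,f,B,σ,t,ω,q:
  T: [-1 -1 -2 -2  1 -1 -3]
  I: [ 0  0 -1  0  0  0  0]
  M: [ 0  0  1  1  0  0  1]
Row reduction gives pivot columns γ,B,σ; rank = 3
Π count = n − r = 7 − 3 = 4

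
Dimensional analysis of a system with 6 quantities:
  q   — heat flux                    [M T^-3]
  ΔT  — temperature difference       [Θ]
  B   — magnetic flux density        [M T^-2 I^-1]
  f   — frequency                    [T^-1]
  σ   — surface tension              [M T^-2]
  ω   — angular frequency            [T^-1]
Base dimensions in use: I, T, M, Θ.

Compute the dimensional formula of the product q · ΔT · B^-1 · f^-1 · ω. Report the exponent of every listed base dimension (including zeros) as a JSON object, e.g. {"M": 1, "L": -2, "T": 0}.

{"I": 1, "T": -1, "M": 0, "Θ": 1}

Exponent matrix [I,T,M,Θ] × [q,ΔT,B,f,σ,ω]:
  I: [ 0  0 -1  0  0  0]
  T: [-3  0 -2 -1 -2 -1]
  M: [ 1  0  1  0  1  0]
  Θ: [ 0  1  0  0  0  0]
  [I]: (1)·0+(1)·0+(-1)·-1+(-1)·0+(1)·0 = 1
  [T]: (1)·-3+(1)·0+(-1)·-2+(-1)·-1+(1)·-1 = -1
  [M]: (1)·1+(1)·0+(-1)·1+(-1)·0+(1)·0 = 0
  [Θ]: (1)·0+(1)·1+(-1)·0+(-1)·0+(1)·0 = 1
⇒ I T^-1 Θ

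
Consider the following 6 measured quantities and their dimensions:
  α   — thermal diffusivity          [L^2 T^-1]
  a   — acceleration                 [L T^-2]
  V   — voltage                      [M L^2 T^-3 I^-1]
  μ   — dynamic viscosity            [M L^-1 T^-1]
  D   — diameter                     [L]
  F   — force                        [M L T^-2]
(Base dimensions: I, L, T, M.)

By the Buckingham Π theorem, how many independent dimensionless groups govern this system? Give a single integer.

Dimensional matrix (I×L×T×M by α×a×V×μ×D×F):
  I: [ 0  0 -1  0  0  0]
  L: [ 2  1  2 -1  1  1]
  T: [-1 -2 -3 -1  0 -2]
  M: [ 0  0  1  1  0  1]
RREF → pivots at {α,a,V,μ} ⇒ r = 4
n=6, r=4 ⇒ 2 dimensionless groups

2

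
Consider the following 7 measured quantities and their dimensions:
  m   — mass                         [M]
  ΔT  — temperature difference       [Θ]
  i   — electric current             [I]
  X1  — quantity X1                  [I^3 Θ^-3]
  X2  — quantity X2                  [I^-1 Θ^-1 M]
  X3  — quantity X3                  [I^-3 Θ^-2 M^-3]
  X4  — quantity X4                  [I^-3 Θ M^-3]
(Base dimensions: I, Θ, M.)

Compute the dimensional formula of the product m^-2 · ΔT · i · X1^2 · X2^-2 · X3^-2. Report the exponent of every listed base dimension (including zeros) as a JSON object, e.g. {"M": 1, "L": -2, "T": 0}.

{"I": 15, "Θ": 1, "M": 2}

Exponent matrix [I,Θ,M] × [m,ΔT,i,X1,X2,X3,X4]:
  I: [ 0  0  1  3 -1 -3 -3]
  Θ: [ 0  1  0 -3 -1 -2  1]
  M: [ 1  0  0  0  1 -3 -3]
  [I]: (-2)·0+(1)·0+(1)·1+(2)·3+(-2)·-1+(-2)·-3 = 15
  [Θ]: (-2)·0+(1)·1+(1)·0+(2)·-3+(-2)·-1+(-2)·-2 = 1
  [M]: (-2)·1+(1)·0+(1)·0+(2)·0+(-2)·1+(-2)·-3 = 2
⇒ I^15 Θ M^2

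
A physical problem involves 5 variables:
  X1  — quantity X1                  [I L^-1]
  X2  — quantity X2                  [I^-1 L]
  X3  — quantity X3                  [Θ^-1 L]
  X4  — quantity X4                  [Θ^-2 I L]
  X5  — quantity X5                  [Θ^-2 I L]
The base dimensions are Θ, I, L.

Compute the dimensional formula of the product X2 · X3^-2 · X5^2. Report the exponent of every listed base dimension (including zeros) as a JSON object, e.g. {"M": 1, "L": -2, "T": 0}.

{"Θ": -2, "I": 1, "L": 1}

Exponent matrix [Θ,I,L] × [X1,X2,X3,X4,X5]:
  Θ: [ 0  0 -1 -2 -2]
  I: [ 1 -1  0  1  1]
  L: [-1  1  1  1  1]
  [Θ]: (1)·0+(-2)·-1+(2)·-2 = -2
  [I]: (1)·-1+(-2)·0+(2)·1 = 1
  [L]: (1)·1+(-2)·1+(2)·1 = 1
⇒ Θ^-2 I L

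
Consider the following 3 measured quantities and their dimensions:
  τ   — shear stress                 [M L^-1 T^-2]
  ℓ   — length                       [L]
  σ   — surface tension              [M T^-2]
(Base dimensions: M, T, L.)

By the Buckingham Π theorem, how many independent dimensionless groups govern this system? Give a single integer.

Dimensional matrix (M×T×L by τ×ℓ×σ):
  M: [ 1  0  1]
  T: [-2  0 -2]
  L: [-1  1  0]
Row reduction gives pivot columns τ,ℓ; rank = 2
n=3, r=2 ⇒ 1 dimensionless group

1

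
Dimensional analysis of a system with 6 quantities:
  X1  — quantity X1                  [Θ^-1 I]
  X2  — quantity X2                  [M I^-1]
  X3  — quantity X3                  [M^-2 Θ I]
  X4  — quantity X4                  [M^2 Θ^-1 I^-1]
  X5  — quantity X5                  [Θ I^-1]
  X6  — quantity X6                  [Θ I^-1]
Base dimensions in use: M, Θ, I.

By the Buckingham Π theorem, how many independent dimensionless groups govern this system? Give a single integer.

Dimensional matrix (M×Θ×I by X1×X2×X3×X4×X5×X6):
  M: [ 0  1 -2  2  0  0]
  Θ: [-1  0  1 -1  1  1]
  I: [ 1 -1  1 -1 -1 -1]
RREF → pivots at {X1,X2} ⇒ r = 2
6 vars − rank 2 = 4 Π groups

4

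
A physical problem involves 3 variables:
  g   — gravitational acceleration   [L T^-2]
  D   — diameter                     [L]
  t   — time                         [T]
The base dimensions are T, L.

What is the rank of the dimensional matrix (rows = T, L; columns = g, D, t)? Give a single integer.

Exponent matrix [T,L] × [g,D,t]:
  T: [-2  0  1]
  L: [ 1  1  0]
Echelon form has 2 nonzero rows (pivots: g,D)

2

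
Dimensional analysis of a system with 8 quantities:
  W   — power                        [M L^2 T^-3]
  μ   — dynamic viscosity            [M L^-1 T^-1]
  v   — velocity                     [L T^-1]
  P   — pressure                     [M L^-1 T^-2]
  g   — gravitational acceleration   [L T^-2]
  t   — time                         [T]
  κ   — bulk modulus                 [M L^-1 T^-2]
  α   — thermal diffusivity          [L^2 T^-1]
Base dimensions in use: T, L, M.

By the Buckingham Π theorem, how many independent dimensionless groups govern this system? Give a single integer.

5

Write exponents as rows T,L,M / cols W,μ,v,P,g,t,κ,α:
  T: [-3 -1 -1 -2 -2  1 -2 -1]
  L: [ 2 -1  1 -1  1  0 -1  2]
  M: [ 1  1  0  1  0  0  1  0]
Row reduction gives pivot columns W,μ,v; rank = 3
Π count = n − r = 8 − 3 = 5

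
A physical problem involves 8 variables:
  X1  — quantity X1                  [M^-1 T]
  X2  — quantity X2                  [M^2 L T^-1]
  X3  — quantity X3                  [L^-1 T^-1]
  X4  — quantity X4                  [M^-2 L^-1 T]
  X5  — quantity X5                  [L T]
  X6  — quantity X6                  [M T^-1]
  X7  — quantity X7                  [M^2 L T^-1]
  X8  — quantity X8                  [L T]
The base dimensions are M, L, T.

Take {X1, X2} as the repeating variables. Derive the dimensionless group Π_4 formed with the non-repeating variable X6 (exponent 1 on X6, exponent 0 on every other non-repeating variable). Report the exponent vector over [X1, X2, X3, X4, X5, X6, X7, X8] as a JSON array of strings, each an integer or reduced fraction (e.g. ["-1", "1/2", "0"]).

Write exponents as rows M,L,T / cols X1,X2,X3,X4,X5,X6,X7,X8:
  M: [-1  2  0 -2  0  1  2  0]
  L: [ 0  1 -1 -1  1  0  1  1]
  T: [ 1 -1 -1  1  1 -1 -1  1]
Echelon form has 2 nonzero rows (pivots: X1,X2)
Pivot set = {X1,X2}, free = {X3,X4,X5,X6,X7,X8}
RREF:
  r0: [   1    0   -2    0    2   -1    0    2]
  r1: [   0    1   -1   -1    1    0    1    1]
  r2: [   0    0    0    0    0    0    0    0]
Fix exponent of X6 at 1, X3 at 0, X4 at 0, X5 at 0, X7 at 0, X8 at 0; solve each RREF row for its pivot's exponent:
  r0: exp(X1) + (-1)·1 = 0 ⇒ exp(X1) = 1
  r1: exp(X2) + (0)·1 = 0 ⇒ exp(X2) = 0
Π_4 = X1 · X6

["1", "0", "0", "0", "0", "1", "0", "0"]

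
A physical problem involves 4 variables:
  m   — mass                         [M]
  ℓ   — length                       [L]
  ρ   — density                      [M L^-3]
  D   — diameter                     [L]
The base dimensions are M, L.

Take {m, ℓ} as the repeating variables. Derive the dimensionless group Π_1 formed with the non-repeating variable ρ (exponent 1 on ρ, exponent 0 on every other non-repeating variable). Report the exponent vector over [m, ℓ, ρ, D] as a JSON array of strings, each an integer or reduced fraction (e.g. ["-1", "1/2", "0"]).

Exponent matrix [M,L] × [m,ℓ,ρ,D]:
  M: [ 1  0  1  0]
  L: [ 0  1 -3  1]
RREF → pivots at {m,ℓ} ⇒ r = 2
Pivot set = {m,ℓ}, free = {ρ,D}
RREF:
  r0: [   1    0    1    0]
  r1: [   0    1   -3    1]
Fix exponent of ρ at 1, D at 0; solve each RREF row for its pivot's exponent:
  r0: exp(m) + (1)·1 = 0 ⇒ exp(m) = -1
  r1: exp(ℓ) + (-3)·1 = 0 ⇒ exp(ℓ) = 3
Π_1 = m^-1 · ℓ^3 · ρ

["-1", "3", "1", "0"]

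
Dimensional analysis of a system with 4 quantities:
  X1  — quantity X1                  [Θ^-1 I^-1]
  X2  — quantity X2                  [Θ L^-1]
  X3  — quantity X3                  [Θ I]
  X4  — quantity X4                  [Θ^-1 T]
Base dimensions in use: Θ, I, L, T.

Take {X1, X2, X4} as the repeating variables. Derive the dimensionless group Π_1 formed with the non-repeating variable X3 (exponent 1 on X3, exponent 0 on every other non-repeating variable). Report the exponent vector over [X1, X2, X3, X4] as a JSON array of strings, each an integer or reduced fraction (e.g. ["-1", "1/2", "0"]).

Exponent matrix [Θ,I,L,T] × [X1,X2,X3,X4]:
  Θ: [-1  1  1 -1]
  I: [-1  0  1  0]
  L: [ 0 -1  0  0]
  T: [ 0  0  0  1]
Row reduction gives pivot columns X1,X2,X4; rank = 3
Pivot set = {X1,X2,X4}, free = {X3}
RREF:
  r0: [   1    0   -1    0]
  r1: [   0    1    0    0]
  r2: [   0    0    0    1]
  r3: [   0    0    0    0]
Fix exponent of X3 at 1; solve each RREF row for its pivot's exponent:
  r0: exp(X1) + (-1)·1 = 0 ⇒ exp(X1) = 1
  r1: exp(X2) + (0)·1 = 0 ⇒ exp(X2) = 0
  r2: exp(X4) + (0)·1 = 0 ⇒ exp(X4) = 0
Π_1 = X1 · X3

["1", "0", "1", "0"]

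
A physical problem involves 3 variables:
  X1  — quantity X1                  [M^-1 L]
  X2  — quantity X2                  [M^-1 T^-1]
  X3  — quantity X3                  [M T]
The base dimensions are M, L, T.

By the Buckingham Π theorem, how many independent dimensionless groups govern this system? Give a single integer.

Write exponents as rows M,L,T / cols X1,X2,X3:
  M: [-1 -1  1]
  L: [ 1  0  0]
  T: [ 0 -1  1]
Row reduction gives pivot columns X1,X2; rank = 2
n=3, r=2 ⇒ 1 dimensionless group

1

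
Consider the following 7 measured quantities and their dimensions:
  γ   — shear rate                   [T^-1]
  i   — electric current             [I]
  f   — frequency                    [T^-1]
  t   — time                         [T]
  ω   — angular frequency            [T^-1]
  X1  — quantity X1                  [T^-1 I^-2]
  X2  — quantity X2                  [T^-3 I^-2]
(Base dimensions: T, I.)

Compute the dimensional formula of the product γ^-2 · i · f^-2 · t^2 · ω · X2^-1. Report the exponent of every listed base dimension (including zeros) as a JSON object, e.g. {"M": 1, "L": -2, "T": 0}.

{"T": 8, "I": 3}

Exponent matrix [T,I] × [γ,i,f,t,ω,X1,X2]:
  T: [-1  0 -1  1 -1 -1 -3]
  I: [ 0  1  0  0  0 -2 -2]
  [T]: (-2)·-1+(1)·0+(-2)·-1+(2)·1+(1)·-1+(-1)·-3 = 8
  [I]: (-2)·0+(1)·1+(-2)·0+(2)·0+(1)·0+(-1)·-2 = 3
⇒ T^8 I^3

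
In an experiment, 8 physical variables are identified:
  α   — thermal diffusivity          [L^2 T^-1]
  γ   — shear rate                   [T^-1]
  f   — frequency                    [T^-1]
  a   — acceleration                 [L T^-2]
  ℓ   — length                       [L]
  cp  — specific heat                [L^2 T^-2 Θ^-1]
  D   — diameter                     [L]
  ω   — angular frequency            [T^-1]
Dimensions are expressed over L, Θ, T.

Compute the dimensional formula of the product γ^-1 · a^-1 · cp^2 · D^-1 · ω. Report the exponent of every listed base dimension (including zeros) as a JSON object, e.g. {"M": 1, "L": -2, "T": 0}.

{"L": 2, "Θ": -2, "T": -2}

Write exponents as rows L,Θ,T / cols α,γ,f,a,ℓ,cp,D,ω:
  L: [ 2  0  0  1  1  2  1  0]
  Θ: [ 0  0  0  0  0 -1  0  0]
  T: [-1 -1 -1 -2  0 -2  0 -1]
  [L]: (-1)·0+(-1)·1+(2)·2+(-1)·1+(1)·0 = 2
  [Θ]: (-1)·0+(-1)·0+(2)·-1+(-1)·0+(1)·0 = -2
  [T]: (-1)·-1+(-1)·-2+(2)·-2+(-1)·0+(1)·-1 = -2
⇒ L^2 Θ^-2 T^-2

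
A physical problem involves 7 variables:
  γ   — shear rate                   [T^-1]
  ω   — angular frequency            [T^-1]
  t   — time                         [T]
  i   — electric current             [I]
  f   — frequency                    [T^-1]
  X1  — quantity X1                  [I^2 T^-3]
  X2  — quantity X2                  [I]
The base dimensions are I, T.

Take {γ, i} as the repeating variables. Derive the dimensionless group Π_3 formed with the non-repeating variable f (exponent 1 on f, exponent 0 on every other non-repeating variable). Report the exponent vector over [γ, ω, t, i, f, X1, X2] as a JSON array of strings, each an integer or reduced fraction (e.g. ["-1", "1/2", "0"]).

["-1", "0", "0", "0", "1", "0", "0"]

Dimensional matrix (I×T by γ×ω×t×i×f×X1×X2):
  I: [ 0  0  0  1  0  2  1]
  T: [-1 -1  1  0 -1 -3  0]
Echelon form has 2 nonzero rows (pivots: γ,i)
Repeat: γ,i; free: ω,t,f,X1,X2
RREF:
  r0: [   1    1   -1    0    1    3    0]
  r1: [   0    0    0    1    0    2    1]
Fix exponent of f at 1, ω at 0, t at 0, X1 at 0, X2 at 0; solve each RREF row for its pivot's exponent:
  r0: exp(γ) + (1)·1 = 0 ⇒ exp(γ) = -1
  r1: exp(i) + (0)·1 = 0 ⇒ exp(i) = 0
Π_3 = γ^-1 · f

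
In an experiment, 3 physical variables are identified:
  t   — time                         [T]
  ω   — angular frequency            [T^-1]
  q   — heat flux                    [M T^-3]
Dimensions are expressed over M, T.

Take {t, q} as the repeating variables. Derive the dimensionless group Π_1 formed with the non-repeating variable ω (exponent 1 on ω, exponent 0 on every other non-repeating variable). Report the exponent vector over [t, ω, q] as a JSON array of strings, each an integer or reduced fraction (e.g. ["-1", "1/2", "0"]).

["1", "1", "0"]

Exponent matrix [M,T] × [t,ω,q]:
  M: [ 0  0  1]
  T: [ 1 -1 -3]
Row reduction gives pivot columns t,q; rank = 2
Pivot set = {t,q}, free = {ω}
RREF:
  r0: [   1   -1    0]
  r1: [   0    0    1]
Fix exponent of ω at 1; solve each RREF row for its pivot's exponent:
  r0: exp(t) + (-1)·1 = 0 ⇒ exp(t) = 1
  r1: exp(q) + (0)·1 = 0 ⇒ exp(q) = 0
Π_1 = t · ω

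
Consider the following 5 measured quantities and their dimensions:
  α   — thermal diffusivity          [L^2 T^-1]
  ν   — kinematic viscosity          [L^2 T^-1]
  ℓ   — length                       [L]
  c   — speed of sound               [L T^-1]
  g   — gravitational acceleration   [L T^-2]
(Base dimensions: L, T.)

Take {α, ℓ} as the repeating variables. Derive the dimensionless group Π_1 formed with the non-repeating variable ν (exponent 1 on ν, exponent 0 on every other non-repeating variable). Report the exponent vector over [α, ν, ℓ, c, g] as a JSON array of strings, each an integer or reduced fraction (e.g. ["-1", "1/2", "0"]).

Write exponents as rows L,T / cols α,ν,ℓ,c,g:
  L: [ 2  2  1  1  1]
  T: [-1 -1  0 -1 -2]
Row reduction gives pivot columns α,ℓ; rank = 2
Repeat: α,ℓ; free: ν,c,g
RREF:
  r0: [   1    1    0    1    2]
  r1: [   0    0    1   -1   -3]
Fix exponent of ν at 1, c at 0, g at 0; solve each RREF row for its pivot's exponent:
  r0: exp(α) + (1)·1 = 0 ⇒ exp(α) = -1
  r1: exp(ℓ) + (0)·1 = 0 ⇒ exp(ℓ) = 0
Π_1 = α^-1 · ν

["-1", "1", "0", "0", "0"]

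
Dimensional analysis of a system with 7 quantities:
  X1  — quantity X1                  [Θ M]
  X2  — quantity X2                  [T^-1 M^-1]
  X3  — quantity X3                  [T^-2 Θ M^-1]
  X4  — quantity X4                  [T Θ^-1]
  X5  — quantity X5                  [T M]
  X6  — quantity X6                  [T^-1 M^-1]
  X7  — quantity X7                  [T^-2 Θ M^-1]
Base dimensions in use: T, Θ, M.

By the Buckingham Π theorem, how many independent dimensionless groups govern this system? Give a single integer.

Write exponents as rows T,Θ,M / cols X1,X2,X3,X4,X5,X6,X7:
  T: [ 0 -1 -2  1  1 -1 -2]
  Θ: [ 1  0  1 -1  0  0  1]
  M: [ 1 -1 -1  0  1 -1 -1]
Row reduction gives pivot columns X1,X2; rank = 2
Π count = n − r = 7 − 2 = 5

5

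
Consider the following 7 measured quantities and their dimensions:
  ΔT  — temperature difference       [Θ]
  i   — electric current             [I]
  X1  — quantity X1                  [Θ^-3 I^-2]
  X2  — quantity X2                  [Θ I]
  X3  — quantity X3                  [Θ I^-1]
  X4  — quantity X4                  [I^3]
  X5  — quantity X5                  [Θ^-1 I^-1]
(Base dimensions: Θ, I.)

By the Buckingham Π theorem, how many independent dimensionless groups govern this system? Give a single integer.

Dimensional matrix (Θ×I by ΔT×i×X1×X2×X3×X4×X5):
  Θ: [ 1  0 -3  1  1  0 -1]
  I: [ 0  1 -2  1 -1  3 -1]
Echelon form has 2 nonzero rows (pivots: ΔT,i)
n=7, r=2 ⇒ 5 dimensionless groups

5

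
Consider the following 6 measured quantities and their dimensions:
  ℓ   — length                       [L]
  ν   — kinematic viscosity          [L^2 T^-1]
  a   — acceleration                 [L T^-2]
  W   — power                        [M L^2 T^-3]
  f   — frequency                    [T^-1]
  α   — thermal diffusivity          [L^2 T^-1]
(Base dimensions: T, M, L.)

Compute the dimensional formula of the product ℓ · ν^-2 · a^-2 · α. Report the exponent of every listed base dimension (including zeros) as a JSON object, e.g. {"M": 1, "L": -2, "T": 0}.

Write exponents as rows T,M,L / cols ℓ,ν,a,W,f,α:
  T: [ 0 -1 -2 -3 -1 -1]
  M: [ 0  0  0  1  0  0]
  L: [ 1  2  1  2  0  2]
  [T]: (1)·0+(-2)·-1+(-2)·-2+(1)·-1 = 5
  [M]: (1)·0+(-2)·0+(-2)·0+(1)·0 = 0
  [L]: (1)·1+(-2)·2+(-2)·1+(1)·2 = -3
⇒ T^5 L^-3

{"T": 5, "M": 0, "L": -3}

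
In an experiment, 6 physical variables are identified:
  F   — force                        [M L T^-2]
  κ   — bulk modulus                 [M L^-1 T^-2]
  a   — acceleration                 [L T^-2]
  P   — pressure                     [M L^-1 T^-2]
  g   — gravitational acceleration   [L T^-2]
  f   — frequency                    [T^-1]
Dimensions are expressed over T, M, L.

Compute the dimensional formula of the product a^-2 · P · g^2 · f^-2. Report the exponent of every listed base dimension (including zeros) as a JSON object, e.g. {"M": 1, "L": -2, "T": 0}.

Dimensional matrix (T×M×L by F×κ×a×P×g×f):
  T: [-2 -2 -2 -2 -2 -1]
  M: [ 1  1  0  1  0  0]
  L: [ 1 -1  1 -1  1  0]
  [T]: (-2)·-2+(1)·-2+(2)·-2+(-2)·-1 = 0
  [M]: (-2)·0+(1)·1+(2)·0+(-2)·0 = 1
  [L]: (-2)·1+(1)·-1+(2)·1+(-2)·0 = -1
⇒ M L^-1

{"T": 0, "M": 1, "L": -1}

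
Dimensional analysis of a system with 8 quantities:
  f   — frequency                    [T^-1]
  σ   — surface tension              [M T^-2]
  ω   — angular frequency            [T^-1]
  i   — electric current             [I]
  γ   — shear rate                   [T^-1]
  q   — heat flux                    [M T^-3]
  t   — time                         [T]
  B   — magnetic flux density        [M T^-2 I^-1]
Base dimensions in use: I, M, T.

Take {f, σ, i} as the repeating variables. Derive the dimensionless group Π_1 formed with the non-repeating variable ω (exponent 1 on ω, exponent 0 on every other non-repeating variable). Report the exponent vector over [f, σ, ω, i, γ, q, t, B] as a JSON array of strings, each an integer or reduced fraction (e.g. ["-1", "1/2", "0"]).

["-1", "0", "1", "0", "0", "0", "0", "0"]

Exponent matrix [I,M,T] × [f,σ,ω,i,γ,q,t,B]:
  I: [ 0  0  0  1  0  0  0 -1]
  M: [ 0  1  0  0  0  1  0  1]
  T: [-1 -2 -1  0 -1 -3  1 -2]
Row reduction gives pivot columns f,σ,i; rank = 3
Pivot set = {f,σ,i}, free = {ω,γ,q,t,B}
RREF:
  r0: [   1    0    1    0    1    1   -1    0]
  r1: [   0    1    0    0    0    1    0    1]
  r2: [   0    0    0    1    0    0    0   -1]
Fix exponent of ω at 1, γ at 0, q at 0, t at 0, B at 0; solve each RREF row for its pivot's exponent:
  r0: exp(f) + (1)·1 = 0 ⇒ exp(f) = -1
  r1: exp(σ) + (0)·1 = 0 ⇒ exp(σ) = 0
  r2: exp(i) + (0)·1 = 0 ⇒ exp(i) = 0
Π_1 = f^-1 · ω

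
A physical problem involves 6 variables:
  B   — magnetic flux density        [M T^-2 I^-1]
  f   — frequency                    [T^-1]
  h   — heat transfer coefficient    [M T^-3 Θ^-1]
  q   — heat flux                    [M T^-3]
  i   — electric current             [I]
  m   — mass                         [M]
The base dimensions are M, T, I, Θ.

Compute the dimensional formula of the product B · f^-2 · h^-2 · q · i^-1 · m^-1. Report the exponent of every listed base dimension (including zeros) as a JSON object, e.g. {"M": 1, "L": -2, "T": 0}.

Write exponents as rows M,T,I,Θ / cols B,f,h,q,i,m:
  M: [ 1  0  1  1  0  1]
  T: [-2 -1 -3 -3  0  0]
  I: [-1  0  0  0  1  0]
  Θ: [ 0  0 -1  0  0  0]
  [M]: (1)·1+(-2)·0+(-2)·1+(1)·1+(-1)·0+(-1)·1 = -1
  [T]: (1)·-2+(-2)·-1+(-2)·-3+(1)·-3+(-1)·0+(-1)·0 = 3
  [I]: (1)·-1+(-2)·0+(-2)·0+(1)·0+(-1)·1+(-1)·0 = -2
  [Θ]: (1)·0+(-2)·0+(-2)·-1+(1)·0+(-1)·0+(-1)·0 = 2
⇒ M^-1 T^3 I^-2 Θ^2

{"M": -1, "T": 3, "I": -2, "Θ": 2}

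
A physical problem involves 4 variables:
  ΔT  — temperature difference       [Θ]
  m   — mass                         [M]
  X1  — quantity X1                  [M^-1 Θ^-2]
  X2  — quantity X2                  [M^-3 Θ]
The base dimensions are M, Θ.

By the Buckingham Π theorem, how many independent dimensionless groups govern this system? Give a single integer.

2

Exponent matrix [M,Θ] × [ΔT,m,X1,X2]:
  M: [ 0  1 -1 -3]
  Θ: [ 1  0 -2  1]
RREF → pivots at {ΔT,m} ⇒ r = 2
n=4, r=2 ⇒ 2 dimensionless groups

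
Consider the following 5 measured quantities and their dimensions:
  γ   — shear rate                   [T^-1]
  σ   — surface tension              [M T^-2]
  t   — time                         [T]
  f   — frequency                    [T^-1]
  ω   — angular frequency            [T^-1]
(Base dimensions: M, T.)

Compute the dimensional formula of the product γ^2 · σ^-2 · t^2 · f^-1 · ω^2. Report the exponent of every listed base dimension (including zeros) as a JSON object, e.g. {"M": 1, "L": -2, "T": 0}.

Write exponents as rows M,T / cols γ,σ,t,f,ω:
  M: [ 0  1  0  0  0]
  T: [-1 -2  1 -1 -1]
  [M]: (2)·0+(-2)·1+(2)·0+(-1)·0+(2)·0 = -2
  [T]: (2)·-1+(-2)·-2+(2)·1+(-1)·-1+(2)·-1 = 3
⇒ M^-2 T^3

{"M": -2, "T": 3}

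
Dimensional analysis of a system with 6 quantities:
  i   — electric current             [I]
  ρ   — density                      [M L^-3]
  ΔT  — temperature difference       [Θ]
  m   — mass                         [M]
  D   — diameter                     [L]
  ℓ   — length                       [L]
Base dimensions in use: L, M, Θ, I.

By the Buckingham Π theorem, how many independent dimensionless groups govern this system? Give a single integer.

2

Write exponents as rows L,M,Θ,I / cols i,ρ,ΔT,m,D,ℓ:
  L: [ 0 -3  0  0  1  1]
  M: [ 0  1  0  1  0  0]
  Θ: [ 0  0  1  0  0  0]
  I: [ 1  0  0  0  0  0]
Echelon form has 4 nonzero rows (pivots: i,ρ,ΔT,m)
Π count = n − r = 6 − 4 = 2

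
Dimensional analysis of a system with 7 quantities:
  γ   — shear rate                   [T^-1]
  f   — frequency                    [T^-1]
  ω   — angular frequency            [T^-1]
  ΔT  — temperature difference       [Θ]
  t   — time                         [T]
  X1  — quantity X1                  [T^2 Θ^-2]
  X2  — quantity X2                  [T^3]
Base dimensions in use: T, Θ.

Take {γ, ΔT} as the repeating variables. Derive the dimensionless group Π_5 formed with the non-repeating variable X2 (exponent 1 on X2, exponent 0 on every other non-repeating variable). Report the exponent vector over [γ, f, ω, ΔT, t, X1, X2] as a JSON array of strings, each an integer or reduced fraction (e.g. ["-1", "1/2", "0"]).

["3", "0", "0", "0", "0", "0", "1"]

Dimensional matrix (T×Θ by γ×f×ω×ΔT×t×X1×X2):
  T: [-1 -1 -1  0  1  2  3]
  Θ: [ 0  0  0  1  0 -2  0]
RREF → pivots at {γ,ΔT} ⇒ r = 2
Repeat: γ,ΔT; free: f,ω,t,X1,X2
RREF:
  r0: [   1    1    1    0   -1   -2   -3]
  r1: [   0    0    0    1    0   -2    0]
Fix exponent of X2 at 1, f at 0, ω at 0, t at 0, X1 at 0; solve each RREF row for its pivot's exponent:
  r0: exp(γ) + (-3)·1 = 0 ⇒ exp(γ) = 3
  r1: exp(ΔT) + (0)·1 = 0 ⇒ exp(ΔT) = 0
Π_5 = γ^3 · X2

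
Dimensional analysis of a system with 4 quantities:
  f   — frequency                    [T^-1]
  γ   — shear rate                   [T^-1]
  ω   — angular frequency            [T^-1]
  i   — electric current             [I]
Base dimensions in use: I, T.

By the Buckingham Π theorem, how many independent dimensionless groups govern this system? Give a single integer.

Exponent matrix [I,T] × [f,γ,ω,i]:
  I: [ 0  0  0  1]
  T: [-1 -1 -1  0]
Echelon form has 2 nonzero rows (pivots: f,i)
4 vars − rank 2 = 2 Π groups

2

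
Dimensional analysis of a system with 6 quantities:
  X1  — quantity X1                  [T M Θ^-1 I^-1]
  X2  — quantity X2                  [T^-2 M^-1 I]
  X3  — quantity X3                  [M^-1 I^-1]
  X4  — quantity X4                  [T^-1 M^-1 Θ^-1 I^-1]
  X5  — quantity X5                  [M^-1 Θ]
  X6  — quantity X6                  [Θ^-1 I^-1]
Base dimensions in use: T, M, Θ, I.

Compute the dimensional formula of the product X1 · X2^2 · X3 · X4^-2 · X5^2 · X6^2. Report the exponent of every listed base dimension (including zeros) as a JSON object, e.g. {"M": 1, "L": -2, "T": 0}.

{"T": -1, "M": -2, "Θ": 1, "I": 0}

Exponent matrix [T,M,Θ,I] × [X1,X2,X3,X4,X5,X6]:
  T: [ 1 -2  0 -1  0  0]
  M: [ 1 -1 -1 -1 -1  0]
  Θ: [-1  0  0 -1  1 -1]
  I: [-1  1 -1 -1  0 -1]
  [T]: (1)·1+(2)·-2+(1)·0+(-2)·-1+(2)·0+(2)·0 = -1
  [M]: (1)·1+(2)·-1+(1)·-1+(-2)·-1+(2)·-1+(2)·0 = -2
  [Θ]: (1)·-1+(2)·0+(1)·0+(-2)·-1+(2)·1+(2)·-1 = 1
  [I]: (1)·-1+(2)·1+(1)·-1+(-2)·-1+(2)·0+(2)·-1 = 0
⇒ T^-1 M^-2 Θ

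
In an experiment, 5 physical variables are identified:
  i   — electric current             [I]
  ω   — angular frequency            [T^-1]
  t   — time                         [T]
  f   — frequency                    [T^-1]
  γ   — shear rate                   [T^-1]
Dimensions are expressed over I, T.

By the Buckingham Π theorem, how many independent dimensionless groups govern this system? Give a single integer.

Write exponents as rows I,T / cols i,ω,t,f,γ:
  I: [ 1  0  0  0  0]
  T: [ 0 -1  1 -1 -1]
RREF → pivots at {i,ω} ⇒ r = 2
Π count = n − r = 5 − 2 = 3

3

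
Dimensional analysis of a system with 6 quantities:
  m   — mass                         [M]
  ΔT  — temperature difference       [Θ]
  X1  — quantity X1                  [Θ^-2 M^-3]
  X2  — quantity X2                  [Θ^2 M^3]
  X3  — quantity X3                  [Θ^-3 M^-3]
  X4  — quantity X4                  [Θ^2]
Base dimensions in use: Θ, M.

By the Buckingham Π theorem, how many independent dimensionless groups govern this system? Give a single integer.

Exponent matrix [Θ,M] × [m,ΔT,X1,X2,X3,X4]:
  Θ: [ 0  1 -2  2 -3  2]
  M: [ 1  0 -3  3 -3  0]
Row reduction gives pivot columns m,ΔT; rank = 2
Π count = n − r = 6 − 2 = 4

4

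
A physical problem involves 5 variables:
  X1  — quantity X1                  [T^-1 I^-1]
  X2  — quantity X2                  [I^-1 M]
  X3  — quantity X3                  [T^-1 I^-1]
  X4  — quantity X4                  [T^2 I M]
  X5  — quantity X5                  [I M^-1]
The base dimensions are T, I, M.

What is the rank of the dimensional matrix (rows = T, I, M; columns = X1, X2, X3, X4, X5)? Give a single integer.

2

Exponent matrix [T,I,M] × [X1,X2,X3,X4,X5]:
  T: [-1  0 -1  2  0]
  I: [-1 -1 -1  1  1]
  M: [ 0  1  0  1 -1]
RREF → pivots at {X1,X2} ⇒ r = 2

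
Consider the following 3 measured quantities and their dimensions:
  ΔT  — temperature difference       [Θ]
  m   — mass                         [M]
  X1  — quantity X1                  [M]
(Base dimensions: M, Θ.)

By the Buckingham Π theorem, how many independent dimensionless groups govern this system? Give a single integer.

Exponent matrix [M,Θ] × [ΔT,m,X1]:
  M: [ 0  1  1]
  Θ: [ 1  0  0]
RREF → pivots at {ΔT,m} ⇒ r = 2
3 vars − rank 2 = 1 Π group

1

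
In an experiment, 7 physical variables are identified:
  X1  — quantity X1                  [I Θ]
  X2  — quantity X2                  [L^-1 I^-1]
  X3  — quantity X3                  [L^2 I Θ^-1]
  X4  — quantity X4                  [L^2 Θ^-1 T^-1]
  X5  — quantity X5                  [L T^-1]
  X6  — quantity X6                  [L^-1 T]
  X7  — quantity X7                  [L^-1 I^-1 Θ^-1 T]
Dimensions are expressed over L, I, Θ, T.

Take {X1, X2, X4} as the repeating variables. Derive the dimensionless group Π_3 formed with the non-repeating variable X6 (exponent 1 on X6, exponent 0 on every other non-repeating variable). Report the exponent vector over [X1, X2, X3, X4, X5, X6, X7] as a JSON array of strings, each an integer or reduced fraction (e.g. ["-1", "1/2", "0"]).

["1", "1", "0", "1", "0", "1", "0"]

Write exponents as rows L,I,Θ,T / cols X1,X2,X3,X4,X5,X6,X7:
  L: [ 0 -1  2  2  1 -1 -1]
  I: [ 1 -1  1  0  0  0 -1]
  Θ: [ 1  0 -1 -1  0  0 -1]
  T: [ 0  0  0 -1 -1  1  1]
RREF → pivots at {X1,X2,X4} ⇒ r = 3
Repeat: X1,X2,X4; free: X3,X5,X6,X7
RREF:
  r0: [   1    0   -1    0    1   -1   -2]
  r1: [   0    1   -2    0    1   -1   -1]
  r2: [   0    0    0    1    1   -1   -1]
  r3: [   0    0    0    0    0    0    0]
Fix exponent of X6 at 1, X3 at 0, X5 at 0, X7 at 0; solve each RREF row for its pivot's exponent:
  r0: exp(X1) + (-1)·1 = 0 ⇒ exp(X1) = 1
  r1: exp(X2) + (-1)·1 = 0 ⇒ exp(X2) = 1
  r2: exp(X4) + (-1)·1 = 0 ⇒ exp(X4) = 1
Π_3 = X1 · X2 · X4 · X6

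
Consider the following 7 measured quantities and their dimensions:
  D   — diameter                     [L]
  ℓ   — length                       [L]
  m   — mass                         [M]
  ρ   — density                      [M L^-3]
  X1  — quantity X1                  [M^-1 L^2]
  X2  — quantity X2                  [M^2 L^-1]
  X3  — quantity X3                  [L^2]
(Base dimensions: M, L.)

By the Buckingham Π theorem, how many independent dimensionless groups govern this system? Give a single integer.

5

Write exponents as rows M,L / cols D,ℓ,m,ρ,X1,X2,X3:
  M: [ 0  0  1  1 -1  2  0]
  L: [ 1  1  0 -3  2 -1  2]
Echelon form has 2 nonzero rows (pivots: D,m)
7 vars − rank 2 = 5 Π groups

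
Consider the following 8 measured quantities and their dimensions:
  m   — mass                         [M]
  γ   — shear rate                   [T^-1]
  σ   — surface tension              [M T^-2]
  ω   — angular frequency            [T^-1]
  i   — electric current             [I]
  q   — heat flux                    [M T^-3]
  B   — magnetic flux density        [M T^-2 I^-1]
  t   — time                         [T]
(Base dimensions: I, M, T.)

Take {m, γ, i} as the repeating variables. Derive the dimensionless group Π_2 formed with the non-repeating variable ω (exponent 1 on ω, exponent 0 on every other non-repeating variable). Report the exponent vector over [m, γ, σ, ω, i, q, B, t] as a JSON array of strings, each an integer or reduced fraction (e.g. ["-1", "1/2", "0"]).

Dimensional matrix (I×M×T by m×γ×σ×ω×i×q×B×t):
  I: [ 0  0  0  0  1  0 -1  0]
  M: [ 1  0  1  0  0  1  1  0]
  T: [ 0 -1 -2 -1  0 -3 -2  1]
Echelon form has 3 nonzero rows (pivots: m,γ,i)
Repeat: m,γ,i; free: σ,ω,q,B,t
RREF:
  r0: [   1    0    1    0    0    1    1    0]
  r1: [   0    1    2    1    0    3    2   -1]
  r2: [   0    0    0    0    1    0   -1    0]
Fix exponent of ω at 1, σ at 0, q at 0, B at 0, t at 0; solve each RREF row for its pivot's exponent:
  r0: exp(m) + (0)·1 = 0 ⇒ exp(m) = 0
  r1: exp(γ) + (1)·1 = 0 ⇒ exp(γ) = -1
  r2: exp(i) + (0)·1 = 0 ⇒ exp(i) = 0
Π_2 = γ^-1 · ω

["0", "-1", "0", "1", "0", "0", "0", "0"]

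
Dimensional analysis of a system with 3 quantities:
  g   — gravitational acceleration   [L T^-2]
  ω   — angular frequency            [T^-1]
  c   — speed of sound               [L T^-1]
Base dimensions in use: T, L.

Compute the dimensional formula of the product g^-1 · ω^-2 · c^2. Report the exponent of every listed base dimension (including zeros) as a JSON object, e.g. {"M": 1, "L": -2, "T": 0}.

{"T": 2, "L": 1}

Dimensional matrix (T×L by g×ω×c):
  T: [-2 -1 -1]
  L: [ 1  0  1]
  [T]: (-1)·-2+(-2)·-1+(2)·-1 = 2
  [L]: (-1)·1+(-2)·0+(2)·1 = 1
⇒ T^2 L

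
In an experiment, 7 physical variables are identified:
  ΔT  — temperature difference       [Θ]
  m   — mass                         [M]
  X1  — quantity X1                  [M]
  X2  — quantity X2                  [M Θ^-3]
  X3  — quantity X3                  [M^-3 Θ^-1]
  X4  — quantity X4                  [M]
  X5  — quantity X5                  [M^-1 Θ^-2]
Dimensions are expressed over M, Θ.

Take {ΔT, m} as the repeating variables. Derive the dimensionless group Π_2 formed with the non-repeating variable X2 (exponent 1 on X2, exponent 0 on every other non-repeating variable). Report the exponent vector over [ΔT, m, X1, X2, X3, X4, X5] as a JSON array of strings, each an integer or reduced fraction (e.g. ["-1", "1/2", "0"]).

Write exponents as rows M,Θ / cols ΔT,m,X1,X2,X3,X4,X5:
  M: [ 0  1  1  1 -3  1 -1]
  Θ: [ 1  0  0 -3 -1  0 -2]
RREF → pivots at {ΔT,m} ⇒ r = 2
Repeat: ΔT,m; free: X1,X2,X3,X4,X5
RREF:
  r0: [   1    0    0   -3   -1    0   -2]
  r1: [   0    1    1    1   -3    1   -1]
Fix exponent of X2 at 1, X1 at 0, X3 at 0, X4 at 0, X5 at 0; solve each RREF row for its pivot's exponent:
  r0: exp(ΔT) + (-3)·1 = 0 ⇒ exp(ΔT) = 3
  r1: exp(m) + (1)·1 = 0 ⇒ exp(m) = -1
Π_2 = ΔT^3 · m^-1 · X2

["3", "-1", "0", "1", "0", "0", "0"]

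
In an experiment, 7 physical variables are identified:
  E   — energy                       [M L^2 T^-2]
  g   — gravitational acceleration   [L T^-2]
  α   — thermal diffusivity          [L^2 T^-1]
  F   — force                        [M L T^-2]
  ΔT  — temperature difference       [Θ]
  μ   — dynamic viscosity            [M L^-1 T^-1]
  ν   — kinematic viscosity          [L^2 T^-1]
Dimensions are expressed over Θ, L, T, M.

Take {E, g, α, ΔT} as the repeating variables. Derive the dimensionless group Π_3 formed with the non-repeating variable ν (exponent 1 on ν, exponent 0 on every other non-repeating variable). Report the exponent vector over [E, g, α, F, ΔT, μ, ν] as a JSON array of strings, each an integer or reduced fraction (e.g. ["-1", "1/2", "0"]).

["0", "0", "-1", "0", "0", "0", "1"]

Exponent matrix [Θ,L,T,M] × [E,g,α,F,ΔT,μ,ν]:
  Θ: [ 0  0  0  0  1  0  0]
  L: [ 2  1  2  1  0 -1  2]
  T: [-2 -2 -1 -2  0 -1 -1]
  M: [ 1  0  0  1  0  1  0]
Row reduction gives pivot columns E,g,α,ΔT; rank = 4
Repeat: E,g,α,ΔT; free: F,μ,ν
RREF:
  r0: [   1    0    0    1    0    1    0]
  r1: [   0    1    0  1/3    0  1/3    0]
  r2: [   0    0    1 -2/3    0 -5/3    1]
  r3: [   0    0    0    0    1    0    0]
Fix exponent of ν at 1, F at 0, μ at 0; solve each RREF row for its pivot's exponent:
  r0: exp(E) + (0)·1 = 0 ⇒ exp(E) = 0
  r1: exp(g) + (0)·1 = 0 ⇒ exp(g) = 0
  r2: exp(α) + (1)·1 = 0 ⇒ exp(α) = -1
  r3: exp(ΔT) + (0)·1 = 0 ⇒ exp(ΔT) = 0
Π_3 = α^-1 · ν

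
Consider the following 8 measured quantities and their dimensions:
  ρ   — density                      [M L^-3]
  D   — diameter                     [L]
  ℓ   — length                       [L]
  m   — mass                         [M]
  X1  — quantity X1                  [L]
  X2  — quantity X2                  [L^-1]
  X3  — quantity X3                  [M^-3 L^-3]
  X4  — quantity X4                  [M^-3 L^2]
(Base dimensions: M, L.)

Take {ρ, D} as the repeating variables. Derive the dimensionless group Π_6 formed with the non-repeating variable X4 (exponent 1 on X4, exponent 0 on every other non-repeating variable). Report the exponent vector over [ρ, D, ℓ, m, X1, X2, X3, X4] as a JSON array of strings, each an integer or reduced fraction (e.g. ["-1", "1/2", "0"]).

Exponent matrix [M,L] × [ρ,D,ℓ,m,X1,X2,X3,X4]:
  M: [ 1  0  0  1  0  0 -3 -3]
  L: [-3  1  1  0  1 -1 -3  2]
RREF → pivots at {ρ,D} ⇒ r = 2
Repeat: ρ,D; free: ℓ,m,X1,X2,X3,X4
RREF:
  r0: [   1    0    0    1    0    0   -3   -3]
  r1: [   0    1    1    3    1   -1  -12   -7]
Fix exponent of X4 at 1, ℓ at 0, m at 0, X1 at 0, X2 at 0, X3 at 0; solve each RREF row for its pivot's exponent:
  r0: exp(ρ) + (-3)·1 = 0 ⇒ exp(ρ) = 3
  r1: exp(D) + (-7)·1 = 0 ⇒ exp(D) = 7
Π_6 = ρ^3 · D^7 · X4

["3", "7", "0", "0", "0", "0", "0", "1"]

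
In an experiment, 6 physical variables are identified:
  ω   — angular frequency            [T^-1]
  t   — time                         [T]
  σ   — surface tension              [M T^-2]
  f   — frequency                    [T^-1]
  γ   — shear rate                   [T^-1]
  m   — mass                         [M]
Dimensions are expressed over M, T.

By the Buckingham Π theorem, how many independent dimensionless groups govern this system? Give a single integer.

Dimensional matrix (M×T by ω×t×σ×f×γ×m):
  M: [ 0  0  1  0  0  1]
  T: [-1  1 -2 -1 -1  0]
Row reduction gives pivot columns ω,σ; rank = 2
n=6, r=2 ⇒ 4 dimensionless groups

4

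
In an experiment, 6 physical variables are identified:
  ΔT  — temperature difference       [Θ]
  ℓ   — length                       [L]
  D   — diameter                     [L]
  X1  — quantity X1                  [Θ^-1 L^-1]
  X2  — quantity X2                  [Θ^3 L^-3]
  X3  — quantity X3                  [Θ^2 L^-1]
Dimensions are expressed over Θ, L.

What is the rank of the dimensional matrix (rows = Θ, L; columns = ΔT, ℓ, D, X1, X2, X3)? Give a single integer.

Exponent matrix [Θ,L] × [ΔT,ℓ,D,X1,X2,X3]:
  Θ: [ 1  0  0 -1  3  2]
  L: [ 0  1  1 -1 -3 -1]
Echelon form has 2 nonzero rows (pivots: ΔT,ℓ)

2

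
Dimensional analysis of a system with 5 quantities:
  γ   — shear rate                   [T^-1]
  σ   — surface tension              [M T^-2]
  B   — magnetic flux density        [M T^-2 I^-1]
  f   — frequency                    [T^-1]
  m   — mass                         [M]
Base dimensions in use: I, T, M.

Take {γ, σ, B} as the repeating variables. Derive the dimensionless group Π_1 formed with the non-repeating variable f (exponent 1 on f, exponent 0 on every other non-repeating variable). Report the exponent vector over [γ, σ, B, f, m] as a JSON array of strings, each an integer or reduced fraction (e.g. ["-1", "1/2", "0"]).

["-1", "0", "0", "1", "0"]

Exponent matrix [I,T,M] × [γ,σ,B,f,m]:
  I: [ 0  0 -1  0  0]
  T: [-1 -2 -2 -1  0]
  M: [ 0  1  1  0  1]
RREF → pivots at {γ,σ,B} ⇒ r = 3
Pivot set = {γ,σ,B}, free = {f,m}
RREF:
  r0: [   1    0    0    1   -2]
  r1: [   0    1    0    0    1]
  r2: [   0    0    1    0    0]
Fix exponent of f at 1, m at 0; solve each RREF row for its pivot's exponent:
  r0: exp(γ) + (1)·1 = 0 ⇒ exp(γ) = -1
  r1: exp(σ) + (0)·1 = 0 ⇒ exp(σ) = 0
  r2: exp(B) + (0)·1 = 0 ⇒ exp(B) = 0
Π_1 = γ^-1 · f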